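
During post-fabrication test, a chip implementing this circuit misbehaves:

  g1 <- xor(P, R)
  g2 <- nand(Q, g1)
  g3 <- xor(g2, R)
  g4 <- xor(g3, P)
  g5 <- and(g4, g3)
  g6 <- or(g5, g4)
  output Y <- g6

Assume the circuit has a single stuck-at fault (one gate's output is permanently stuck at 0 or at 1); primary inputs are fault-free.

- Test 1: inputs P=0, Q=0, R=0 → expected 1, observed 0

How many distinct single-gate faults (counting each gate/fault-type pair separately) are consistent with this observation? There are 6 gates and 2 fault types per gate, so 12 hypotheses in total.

Fault-free: g1=0, g2=1, g3=1, g4=1, g5=1, g6=1 → 1. Observed 0.
  g1 stuck-at-0: output 1 ✗
  g1 stuck-at-1: output 1 ✗
  g2 stuck-at-0: output 0 ✓
  g2 stuck-at-1: output 1 ✗
  g3 stuck-at-0: output 0 ✓
  g3 stuck-at-1: output 1 ✗
  g4 stuck-at-0: output 0 ✓
  g4 stuck-at-1: output 1 ✗
  g5 stuck-at-0: output 1 ✗
  g5 stuck-at-1: output 1 ✗
  g6 stuck-at-0: output 0 ✓
  g6 stuck-at-1: output 1 ✗
Consistent faults: {g2 stuck-at-0, g3 stuck-at-0, g4 stuck-at-0, g6 stuck-at-0} — 4 in all.

4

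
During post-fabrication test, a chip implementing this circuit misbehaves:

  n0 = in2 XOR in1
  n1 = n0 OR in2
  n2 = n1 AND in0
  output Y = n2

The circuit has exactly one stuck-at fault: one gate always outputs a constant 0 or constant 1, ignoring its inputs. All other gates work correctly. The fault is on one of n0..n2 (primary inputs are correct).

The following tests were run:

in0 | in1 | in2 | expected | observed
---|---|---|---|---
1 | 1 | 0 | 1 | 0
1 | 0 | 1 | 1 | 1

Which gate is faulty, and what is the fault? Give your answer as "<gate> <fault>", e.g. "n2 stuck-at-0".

Fault-free values for test 1 (in0=1, in1=1, in2=0): n0=1, n1=1, n2=1, giving Y=1. Observed 0.
Test 1: faults giving observed 0 are {n0 stuck-at-0, n1 stuck-at-0, n2 stuck-at-0}.
Test 2 (in0=1, in1=0, in2=1): fault-free n0=1, n1=1, n2=1 → 1; observed 1. Eliminates n1 stuck-at-0, n2 stuck-at-0.
Only n0 stuck-at-0 is consistent with every test.

n0 stuck-at-0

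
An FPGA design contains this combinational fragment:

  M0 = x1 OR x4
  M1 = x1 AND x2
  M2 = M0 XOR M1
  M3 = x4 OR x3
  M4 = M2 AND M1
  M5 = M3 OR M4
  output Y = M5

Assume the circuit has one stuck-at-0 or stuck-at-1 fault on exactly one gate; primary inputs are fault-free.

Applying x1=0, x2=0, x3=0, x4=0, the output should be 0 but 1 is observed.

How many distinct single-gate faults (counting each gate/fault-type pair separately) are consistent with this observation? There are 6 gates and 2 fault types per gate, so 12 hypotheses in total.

Fault-free: M0=0, M1=0, M2=0, M3=0, M4=0, M5=0 → 0. Observed 1.
  M0 stuck-at-0: output 0 ✗
  M0 stuck-at-1: output 0 ✗
  M1 stuck-at-0: output 0 ✗
  M1 stuck-at-1: output 1 ✓
  M2 stuck-at-0: output 0 ✗
  M2 stuck-at-1: output 0 ✗
  M3 stuck-at-0: output 0 ✗
  M3 stuck-at-1: output 1 ✓
  M4 stuck-at-0: output 0 ✗
  M4 stuck-at-1: output 1 ✓
  M5 stuck-at-0: output 0 ✗
  M5 stuck-at-1: output 1 ✓
Consistent faults: {M1 stuck-at-1, M3 stuck-at-1, M4 stuck-at-1, M5 stuck-at-1} — 4 in all.

4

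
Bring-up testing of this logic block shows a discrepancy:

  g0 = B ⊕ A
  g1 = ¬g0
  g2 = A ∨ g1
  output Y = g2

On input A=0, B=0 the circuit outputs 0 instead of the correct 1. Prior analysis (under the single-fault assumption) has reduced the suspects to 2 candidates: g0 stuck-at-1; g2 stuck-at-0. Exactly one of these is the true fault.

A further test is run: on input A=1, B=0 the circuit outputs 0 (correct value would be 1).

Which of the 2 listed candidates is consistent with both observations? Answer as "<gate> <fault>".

g2 stuck-at-0

Evaluate each candidate on input A=1, B=0:
  g0 stuck-at-1: g0=1 [stuck-at-1], g1=0, g2=1 → 1 — eliminated
  g2 stuck-at-0: g0=1, g1=0, g2=0 [stuck-at-0] → 0 — matches
Only g2 stuck-at-0 reproduces the observed 0.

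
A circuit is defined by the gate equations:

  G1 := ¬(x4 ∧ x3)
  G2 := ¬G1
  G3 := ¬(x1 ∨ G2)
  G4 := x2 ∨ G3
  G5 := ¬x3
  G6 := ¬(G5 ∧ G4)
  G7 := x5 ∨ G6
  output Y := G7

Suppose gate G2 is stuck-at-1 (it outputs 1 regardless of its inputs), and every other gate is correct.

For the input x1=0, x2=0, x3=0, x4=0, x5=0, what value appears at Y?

Propagate with G2 forced: G1=1, G2=1 [stuck-at-1], G3=0, G4=0, G5=1, G6=1, G7=1.
So Y = 1. (Without the fault it would be 0.)

1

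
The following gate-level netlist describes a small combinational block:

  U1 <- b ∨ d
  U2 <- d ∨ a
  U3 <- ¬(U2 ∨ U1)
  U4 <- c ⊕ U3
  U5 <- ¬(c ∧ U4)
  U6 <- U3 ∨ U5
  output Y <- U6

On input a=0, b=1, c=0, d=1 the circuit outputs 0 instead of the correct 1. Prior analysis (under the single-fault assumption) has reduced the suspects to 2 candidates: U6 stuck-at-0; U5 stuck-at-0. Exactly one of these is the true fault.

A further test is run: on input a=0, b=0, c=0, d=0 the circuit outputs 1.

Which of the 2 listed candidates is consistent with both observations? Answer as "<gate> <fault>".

Evaluate each candidate on input a=0, b=0, c=0, d=0:
  U6 stuck-at-0: U1=0, U2=0, U3=1, U4=1, U5=1, U6=0 [stuck-at-0] → 0 — eliminated
  U5 stuck-at-0: U1=0, U2=0, U3=1, U4=1, U5=0 [stuck-at-0], U6=1 → 1 — matches
Only U5 stuck-at-0 reproduces the observed 1.

U5 stuck-at-0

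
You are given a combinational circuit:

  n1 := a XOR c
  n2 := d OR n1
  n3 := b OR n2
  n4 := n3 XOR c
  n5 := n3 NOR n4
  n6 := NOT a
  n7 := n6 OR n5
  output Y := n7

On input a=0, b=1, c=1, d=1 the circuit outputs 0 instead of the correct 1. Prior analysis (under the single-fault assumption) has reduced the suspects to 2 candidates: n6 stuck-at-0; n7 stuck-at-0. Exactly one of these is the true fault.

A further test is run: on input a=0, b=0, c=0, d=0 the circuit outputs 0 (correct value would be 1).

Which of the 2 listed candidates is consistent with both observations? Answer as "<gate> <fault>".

Evaluate each candidate on input a=0, b=0, c=0, d=0:
  n6 stuck-at-0: n1=0, n2=0, n3=0, n4=0, n5=1, n6=0 [stuck-at-0], n7=1 → 1 — eliminated
  n7 stuck-at-0: n1=0, n2=0, n3=0, n4=0, n5=1, n6=1, n7=0 [stuck-at-0] → 0 — matches
Only n7 stuck-at-0 reproduces the observed 0.

n7 stuck-at-0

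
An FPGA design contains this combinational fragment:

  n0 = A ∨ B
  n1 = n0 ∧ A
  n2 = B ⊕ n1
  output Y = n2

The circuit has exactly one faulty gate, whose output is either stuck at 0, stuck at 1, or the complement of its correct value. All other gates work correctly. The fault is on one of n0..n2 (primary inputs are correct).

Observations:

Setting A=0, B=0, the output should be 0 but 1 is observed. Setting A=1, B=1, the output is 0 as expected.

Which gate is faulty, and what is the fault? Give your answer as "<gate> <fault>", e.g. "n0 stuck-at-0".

n1 stuck-at-1

Fault-free values for test 1 (A=0, B=0): n0=0, n1=0, n2=0, giving Y=0. Observed 1.
Test 1: faults giving observed 1 are {n1 stuck-at-1, n1 inverted output, n2 stuck-at-1, n2 inverted output}.
Test 2 (A=1, B=1): fault-free n0=1, n1=1, n2=0 → 0; observed 0. Eliminates n1 inverted output, n2 stuck-at-1, n2 inverted output.
Only n1 stuck-at-1 is consistent with every test.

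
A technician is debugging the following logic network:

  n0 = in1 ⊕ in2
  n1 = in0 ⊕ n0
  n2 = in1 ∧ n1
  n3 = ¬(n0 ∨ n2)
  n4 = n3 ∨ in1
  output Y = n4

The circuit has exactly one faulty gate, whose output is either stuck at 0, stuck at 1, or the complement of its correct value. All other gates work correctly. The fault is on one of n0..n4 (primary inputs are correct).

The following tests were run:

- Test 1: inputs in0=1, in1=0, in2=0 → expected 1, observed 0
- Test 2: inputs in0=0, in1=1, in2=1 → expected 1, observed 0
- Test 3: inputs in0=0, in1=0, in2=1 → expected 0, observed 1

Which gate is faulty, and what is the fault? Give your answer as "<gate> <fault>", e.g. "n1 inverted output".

n4 inverted output

Fault-free values for test 1 (in0=1, in1=0, in2=0): n0=0, n1=1, n2=0, n3=1, n4=1, giving Y=1. Observed 0.
Test 1: faults giving observed 0 are {n0 stuck-at-1, n0 inverted output, n2 stuck-at-1, n2 inverted output, n3 stuck-at-0, n3 inverted output, n4 stuck-at-0, n4 inverted output}.
Test 2 (in0=0, in1=1, in2=1): fault-free n0=0, n1=0, n2=0, n3=1, n4=1 → 1; observed 0. Eliminates n0 stuck-at-1, n0 inverted output, n2 stuck-at-1, n2 inverted output, n3 stuck-at-0, n3 inverted output.
Test 3 (in0=0, in1=0, in2=1): fault-free n0=1, n1=1, n2=0, n3=0, n4=0 → 0; observed 1. Eliminates n4 stuck-at-0.
Only n4 inverted output is consistent with every test.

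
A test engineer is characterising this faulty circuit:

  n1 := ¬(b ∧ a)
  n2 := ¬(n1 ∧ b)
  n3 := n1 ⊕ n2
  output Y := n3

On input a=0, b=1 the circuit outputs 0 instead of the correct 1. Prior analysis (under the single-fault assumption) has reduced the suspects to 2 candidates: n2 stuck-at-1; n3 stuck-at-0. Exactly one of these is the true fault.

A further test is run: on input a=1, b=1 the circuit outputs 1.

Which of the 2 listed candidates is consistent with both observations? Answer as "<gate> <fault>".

n2 stuck-at-1

Evaluate each candidate on input a=1, b=1:
  n2 stuck-at-1: n1=0, n2=1 [stuck-at-1], n3=1 → 1 — matches
  n3 stuck-at-0: n1=0, n2=1, n3=0 [stuck-at-0] → 0 — eliminated
Only n2 stuck-at-1 reproduces the observed 1.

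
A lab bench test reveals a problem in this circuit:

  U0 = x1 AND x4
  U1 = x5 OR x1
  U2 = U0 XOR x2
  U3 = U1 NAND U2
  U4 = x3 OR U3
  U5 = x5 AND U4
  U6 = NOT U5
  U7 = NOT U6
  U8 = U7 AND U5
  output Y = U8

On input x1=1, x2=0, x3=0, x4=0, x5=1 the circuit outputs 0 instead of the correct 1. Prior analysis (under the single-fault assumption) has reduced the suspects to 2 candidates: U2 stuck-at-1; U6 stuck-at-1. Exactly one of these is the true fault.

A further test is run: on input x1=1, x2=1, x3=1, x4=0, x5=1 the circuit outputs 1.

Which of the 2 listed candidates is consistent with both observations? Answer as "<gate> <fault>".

Evaluate each candidate on input x1=1, x2=1, x3=1, x4=0, x5=1:
  U2 stuck-at-1: U0=0, U1=1, U2=1 [stuck-at-1], U3=0, U4=1, U5=1, U6=0, U7=1, U8=1 → 1 — matches
  U6 stuck-at-1: U0=0, U1=1, U2=1, U3=0, U4=1, U5=1, U6=1 [stuck-at-1], U7=0, U8=0 → 0 — eliminated
Only U2 stuck-at-1 reproduces the observed 1.

U2 stuck-at-1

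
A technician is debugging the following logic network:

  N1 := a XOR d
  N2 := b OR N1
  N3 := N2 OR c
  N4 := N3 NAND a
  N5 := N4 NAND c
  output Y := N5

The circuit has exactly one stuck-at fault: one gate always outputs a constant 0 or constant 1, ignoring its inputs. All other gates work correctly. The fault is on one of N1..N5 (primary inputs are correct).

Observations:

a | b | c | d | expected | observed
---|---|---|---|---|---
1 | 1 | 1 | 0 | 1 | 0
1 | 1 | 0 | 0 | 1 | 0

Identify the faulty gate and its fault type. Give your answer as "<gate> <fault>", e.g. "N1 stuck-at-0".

N5 stuck-at-0

Fault-free values for test 1 (a=1, b=1, c=1, d=0): N1=1, N2=1, N3=1, N4=0, N5=1, giving Y=1. Observed 0.
Test 1: faults giving observed 0 are {N3 stuck-at-0, N4 stuck-at-1, N5 stuck-at-0}.
Test 2 (a=1, b=1, c=0, d=0): fault-free N1=1, N2=1, N3=1, N4=0, N5=1 → 1; observed 0. Eliminates N3 stuck-at-0, N4 stuck-at-1.
Only N5 stuck-at-0 is consistent with every test.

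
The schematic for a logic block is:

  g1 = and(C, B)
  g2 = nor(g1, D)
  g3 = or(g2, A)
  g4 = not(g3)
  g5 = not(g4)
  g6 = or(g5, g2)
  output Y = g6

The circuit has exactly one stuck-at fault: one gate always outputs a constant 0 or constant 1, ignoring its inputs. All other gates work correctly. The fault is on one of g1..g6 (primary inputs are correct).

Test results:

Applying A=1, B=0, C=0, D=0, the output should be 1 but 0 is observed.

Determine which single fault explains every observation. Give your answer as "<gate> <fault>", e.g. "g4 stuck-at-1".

g6 stuck-at-0

Fault-free values for test 1 (A=1, B=0, C=0, D=0): g1=0, g2=1, g3=1, g4=0, g5=1, g6=1, giving Y=1. Observed 0.
Test 1: faults giving observed 0 are {g6 stuck-at-0}.
Only g6 stuck-at-0 is consistent with every test.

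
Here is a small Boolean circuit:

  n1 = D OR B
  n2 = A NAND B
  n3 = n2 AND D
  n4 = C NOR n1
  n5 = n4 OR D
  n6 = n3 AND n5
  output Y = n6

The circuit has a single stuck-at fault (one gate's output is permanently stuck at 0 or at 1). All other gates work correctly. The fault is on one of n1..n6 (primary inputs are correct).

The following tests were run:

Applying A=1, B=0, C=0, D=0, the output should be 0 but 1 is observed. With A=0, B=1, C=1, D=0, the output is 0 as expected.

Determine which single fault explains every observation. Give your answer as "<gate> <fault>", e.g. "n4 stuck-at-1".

Fault-free values for test 1 (A=1, B=0, C=0, D=0): n1=0, n2=1, n3=0, n4=1, n5=1, n6=0, giving Y=0. Observed 1.
Test 1: faults giving observed 1 are {n3 stuck-at-1, n6 stuck-at-1}.
Test 2 (A=0, B=1, C=1, D=0): fault-free n1=1, n2=1, n3=0, n4=0, n5=0, n6=0 → 0; observed 0. Eliminates n6 stuck-at-1.
Only n3 stuck-at-1 is consistent with every test.

n3 stuck-at-1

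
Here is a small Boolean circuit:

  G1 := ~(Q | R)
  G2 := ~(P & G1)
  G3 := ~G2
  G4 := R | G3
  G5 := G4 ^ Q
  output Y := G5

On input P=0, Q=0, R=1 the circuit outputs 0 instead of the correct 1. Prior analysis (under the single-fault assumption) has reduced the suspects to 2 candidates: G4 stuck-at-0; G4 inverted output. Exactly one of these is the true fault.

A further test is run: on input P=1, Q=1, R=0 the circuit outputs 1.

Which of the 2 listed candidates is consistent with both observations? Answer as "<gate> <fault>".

G4 stuck-at-0

Evaluate each candidate on input P=1, Q=1, R=0:
  G4 stuck-at-0: G1=0, G2=1, G3=0, G4=0 [stuck-at-0], G5=1 → 1 — matches
  G4 inverted output: G1=0, G2=1, G3=0, G4=1 [inverted output], G5=0 → 0 — eliminated
Only G4 stuck-at-0 reproduces the observed 1.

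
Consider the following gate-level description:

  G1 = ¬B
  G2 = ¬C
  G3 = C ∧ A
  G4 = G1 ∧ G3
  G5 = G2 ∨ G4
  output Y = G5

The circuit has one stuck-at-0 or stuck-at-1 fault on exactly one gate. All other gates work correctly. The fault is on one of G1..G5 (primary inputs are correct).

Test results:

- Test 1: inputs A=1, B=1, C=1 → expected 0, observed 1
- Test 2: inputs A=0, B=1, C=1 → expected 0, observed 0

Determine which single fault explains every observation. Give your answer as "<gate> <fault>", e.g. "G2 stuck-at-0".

G1 stuck-at-1

Fault-free values for test 1 (A=1, B=1, C=1): G1=0, G2=0, G3=1, G4=0, G5=0, giving Y=0. Observed 1.
Test 1: faults giving observed 1 are {G1 stuck-at-1, G2 stuck-at-1, G4 stuck-at-1, G5 stuck-at-1}.
Test 2 (A=0, B=1, C=1): fault-free G1=0, G2=0, G3=0, G4=0, G5=0 → 0; observed 0. Eliminates G2 stuck-at-1, G4 stuck-at-1, G5 stuck-at-1.
Only G1 stuck-at-1 is consistent with every test.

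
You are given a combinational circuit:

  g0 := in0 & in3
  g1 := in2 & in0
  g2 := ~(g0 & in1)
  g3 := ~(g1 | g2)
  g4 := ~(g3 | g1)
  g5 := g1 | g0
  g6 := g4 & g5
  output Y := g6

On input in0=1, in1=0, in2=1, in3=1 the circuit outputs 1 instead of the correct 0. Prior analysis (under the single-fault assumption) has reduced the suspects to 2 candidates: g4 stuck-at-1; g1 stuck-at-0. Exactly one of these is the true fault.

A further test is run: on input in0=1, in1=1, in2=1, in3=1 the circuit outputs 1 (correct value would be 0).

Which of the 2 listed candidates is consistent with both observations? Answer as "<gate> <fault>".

g4 stuck-at-1

Evaluate each candidate on input in0=1, in1=1, in2=1, in3=1:
  g4 stuck-at-1: g0=1, g1=1, g2=0, g3=0, g4=1 [stuck-at-1], g5=1, g6=1 → 1 — matches
  g1 stuck-at-0: g0=1, g1=0 [stuck-at-0], g2=0, g3=1, g4=0, g5=1, g6=0 → 0 — eliminated
Only g4 stuck-at-1 reproduces the observed 1.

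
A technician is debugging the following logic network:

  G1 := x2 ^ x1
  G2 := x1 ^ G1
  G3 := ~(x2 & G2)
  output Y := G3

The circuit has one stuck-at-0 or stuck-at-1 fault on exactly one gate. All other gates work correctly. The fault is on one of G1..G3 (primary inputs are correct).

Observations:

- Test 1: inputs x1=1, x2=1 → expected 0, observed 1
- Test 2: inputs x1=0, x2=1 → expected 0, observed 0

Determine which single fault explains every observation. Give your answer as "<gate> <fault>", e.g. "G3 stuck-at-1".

G1 stuck-at-1

Fault-free values for test 1 (x1=1, x2=1): G1=0, G2=1, G3=0, giving Y=0. Observed 1.
Test 1: faults giving observed 1 are {G1 stuck-at-1, G2 stuck-at-0, G3 stuck-at-1}.
Test 2 (x1=0, x2=1): fault-free G1=1, G2=1, G3=0 → 0; observed 0. Eliminates G2 stuck-at-0, G3 stuck-at-1.
Only G1 stuck-at-1 is consistent with every test.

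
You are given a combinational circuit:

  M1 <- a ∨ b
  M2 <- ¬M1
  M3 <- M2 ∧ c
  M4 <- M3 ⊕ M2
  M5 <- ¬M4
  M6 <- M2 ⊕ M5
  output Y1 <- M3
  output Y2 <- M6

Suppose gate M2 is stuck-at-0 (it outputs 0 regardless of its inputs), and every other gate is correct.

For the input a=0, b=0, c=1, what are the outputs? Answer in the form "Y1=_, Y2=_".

Propagate with M2 forced: M1=0, M2=0 [stuck-at-0], M3=0, M4=0, M5=1, M6=1.
So the outputs are Y1=0, Y2=1. (Without the fault they would be Y1=1, Y2=0.)

Y1=0, Y2=1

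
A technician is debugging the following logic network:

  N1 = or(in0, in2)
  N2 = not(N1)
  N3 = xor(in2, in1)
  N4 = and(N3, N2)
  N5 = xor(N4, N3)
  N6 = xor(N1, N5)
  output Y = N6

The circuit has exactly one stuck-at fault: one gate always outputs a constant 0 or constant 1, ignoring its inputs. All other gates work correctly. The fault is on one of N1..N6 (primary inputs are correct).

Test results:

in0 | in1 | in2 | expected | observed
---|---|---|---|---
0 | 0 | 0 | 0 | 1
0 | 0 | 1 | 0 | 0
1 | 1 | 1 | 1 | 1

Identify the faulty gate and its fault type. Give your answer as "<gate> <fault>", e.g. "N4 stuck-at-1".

Fault-free values for test 1 (in0=0, in1=0, in2=0): N1=0, N2=1, N3=0, N4=0, N5=0, N6=0, giving Y=0. Observed 1.
Test 1: faults giving observed 1 are {N1 stuck-at-1, N4 stuck-at-1, N5 stuck-at-1, N6 stuck-at-1}.
Test 2 (in0=0, in1=0, in2=1): fault-free N1=1, N2=0, N3=1, N4=0, N5=1, N6=0 → 0; observed 0. Eliminates N4 stuck-at-1, N6 stuck-at-1.
Test 3 (in0=1, in1=1, in2=1): fault-free N1=1, N2=0, N3=0, N4=0, N5=0, N6=1 → 1; observed 1. Eliminates N5 stuck-at-1.
Only N1 stuck-at-1 is consistent with every test.

N1 stuck-at-1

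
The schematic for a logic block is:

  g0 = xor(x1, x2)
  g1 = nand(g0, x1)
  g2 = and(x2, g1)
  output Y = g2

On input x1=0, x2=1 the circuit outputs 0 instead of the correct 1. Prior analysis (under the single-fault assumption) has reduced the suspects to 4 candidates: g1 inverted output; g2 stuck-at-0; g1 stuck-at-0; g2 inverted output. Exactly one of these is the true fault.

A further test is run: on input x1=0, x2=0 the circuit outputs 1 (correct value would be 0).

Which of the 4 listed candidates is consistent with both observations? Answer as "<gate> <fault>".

Evaluate each candidate on input x1=0, x2=0:
  g1 inverted output: g0=0, g1=0 [inverted output], g2=0 → 0 — eliminated
  g2 stuck-at-0: g0=0, g1=1, g2=0 [stuck-at-0] → 0 — eliminated
  g1 stuck-at-0: g0=0, g1=0 [stuck-at-0], g2=0 → 0 — eliminated
  g2 inverted output: g0=0, g1=1, g2=1 [inverted output] → 1 — matches
Only g2 inverted output reproduces the observed 1.

g2 inverted output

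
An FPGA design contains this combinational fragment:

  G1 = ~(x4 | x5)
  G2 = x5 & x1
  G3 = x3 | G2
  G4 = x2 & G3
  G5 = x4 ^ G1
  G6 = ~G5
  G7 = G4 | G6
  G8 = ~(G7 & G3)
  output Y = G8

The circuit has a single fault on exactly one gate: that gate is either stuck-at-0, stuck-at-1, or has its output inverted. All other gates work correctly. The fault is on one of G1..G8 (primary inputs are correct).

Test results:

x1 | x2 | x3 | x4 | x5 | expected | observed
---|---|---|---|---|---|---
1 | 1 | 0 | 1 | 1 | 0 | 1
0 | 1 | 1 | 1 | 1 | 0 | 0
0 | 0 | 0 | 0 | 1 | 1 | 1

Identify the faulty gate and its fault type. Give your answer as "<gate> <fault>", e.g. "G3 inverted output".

Fault-free values for test 1 (x1=1, x2=1, x3=0, x4=1, x5=1): G1=0, G2=1, G3=1, G4=1, G5=1, G6=0, G7=1, G8=0, giving Y=0. Observed 1.
Test 1: faults giving observed 1 are {G2 stuck-at-0, G2 inverted output, G3 stuck-at-0, G3 inverted output, G4 stuck-at-0, G4 inverted output, G7 stuck-at-0, G7 inverted output, G8 stuck-at-1, G8 inverted output}.
Test 2 (x1=0, x2=1, x3=1, x4=1, x5=1): fault-free G1=0, G2=0, G3=1, G4=1, G5=1, G6=0, G7=1, G8=0 → 0; observed 0. Eliminates G3 stuck-at-0, G3 inverted output, G4 stuck-at-0, G4 inverted output, G7 stuck-at-0, G7 inverted output, G8 stuck-at-1, G8 inverted output.
Test 3 (x1=0, x2=0, x3=0, x4=0, x5=1): fault-free G1=0, G2=0, G3=0, G4=0, G5=0, G6=1, G7=1, G8=1 → 1; observed 1. Eliminates G2 inverted output.
Only G2 stuck-at-0 is consistent with every test.

G2 stuck-at-0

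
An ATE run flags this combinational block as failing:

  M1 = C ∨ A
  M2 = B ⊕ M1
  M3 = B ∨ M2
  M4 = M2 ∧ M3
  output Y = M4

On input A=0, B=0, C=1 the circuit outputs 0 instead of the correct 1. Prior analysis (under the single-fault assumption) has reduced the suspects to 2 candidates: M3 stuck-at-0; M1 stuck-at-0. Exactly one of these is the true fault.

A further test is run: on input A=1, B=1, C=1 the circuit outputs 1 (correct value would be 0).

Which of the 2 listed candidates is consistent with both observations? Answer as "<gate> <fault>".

Evaluate each candidate on input A=1, B=1, C=1:
  M3 stuck-at-0: M1=1, M2=0, M3=0 [stuck-at-0], M4=0 → 0 — eliminated
  M1 stuck-at-0: M1=0 [stuck-at-0], M2=1, M3=1, M4=1 → 1 — matches
Only M1 stuck-at-0 reproduces the observed 1.

M1 stuck-at-0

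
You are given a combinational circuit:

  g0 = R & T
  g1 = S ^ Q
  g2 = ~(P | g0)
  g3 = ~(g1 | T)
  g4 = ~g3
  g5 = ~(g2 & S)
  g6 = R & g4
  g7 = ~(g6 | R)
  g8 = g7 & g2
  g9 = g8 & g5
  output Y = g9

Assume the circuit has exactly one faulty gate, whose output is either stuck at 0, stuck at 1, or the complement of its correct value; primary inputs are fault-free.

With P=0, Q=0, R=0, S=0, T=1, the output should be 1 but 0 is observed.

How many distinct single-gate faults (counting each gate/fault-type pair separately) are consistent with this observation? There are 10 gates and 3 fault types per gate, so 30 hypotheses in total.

14

Fault-free: g0=0, g1=0, g2=1, g3=0, g4=1, g5=1, g6=0, g7=1, g8=1, g9=1 → 1. Observed 0.
  g0: stuck-at-1, inverted output ✓; others ✗
  g1: none of the 3 fault types match ✗
  g2: stuck-at-0, inverted output ✓; others ✗
  g3: none of the 3 fault types match ✗
  g4: none of the 3 fault types match ✗
  g5: stuck-at-0, inverted output ✓; others ✗
  g6: stuck-at-1, inverted output ✓; others ✗
  g7: stuck-at-0, inverted output ✓; others ✗
  g8: stuck-at-0, inverted output ✓; others ✗
  g9: stuck-at-0, inverted output ✓; others ✗
Consistent faults: {g0 stuck-at-1, g0 inverted output, g2 stuck-at-0, g2 inverted output, g5 stuck-at-0, g5 inverted output, g6 stuck-at-1, g6 inverted output, g7 stuck-at-0, g7 inverted output, g8 stuck-at-0, g8 inverted output, g9 stuck-at-0, g9 inverted output} — 14 in all.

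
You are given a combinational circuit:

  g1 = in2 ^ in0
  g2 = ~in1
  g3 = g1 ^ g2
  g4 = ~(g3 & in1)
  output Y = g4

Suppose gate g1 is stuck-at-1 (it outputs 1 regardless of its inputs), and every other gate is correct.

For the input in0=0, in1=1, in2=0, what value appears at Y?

Propagate with g1 forced: g1=1 [stuck-at-1], g2=0, g3=1, g4=0.
So Y = 0. (Without the fault it would be 1.)

0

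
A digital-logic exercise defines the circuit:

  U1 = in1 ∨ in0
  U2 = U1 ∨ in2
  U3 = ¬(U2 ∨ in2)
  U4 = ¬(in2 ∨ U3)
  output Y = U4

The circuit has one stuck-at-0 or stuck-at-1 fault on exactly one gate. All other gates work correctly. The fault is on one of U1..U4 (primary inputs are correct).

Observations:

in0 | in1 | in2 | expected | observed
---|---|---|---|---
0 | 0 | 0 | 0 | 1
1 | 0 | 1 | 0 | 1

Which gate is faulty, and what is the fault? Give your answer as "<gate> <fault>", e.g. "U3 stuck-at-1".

U4 stuck-at-1

Fault-free values for test 1 (in0=0, in1=0, in2=0): U1=0, U2=0, U3=1, U4=0, giving Y=0. Observed 1.
Test 1: faults giving observed 1 are {U1 stuck-at-1, U2 stuck-at-1, U3 stuck-at-0, U4 stuck-at-1}.
Test 2 (in0=1, in1=0, in2=1): fault-free U1=1, U2=1, U3=0, U4=0 → 0; observed 1. Eliminates U1 stuck-at-1, U2 stuck-at-1, U3 stuck-at-0.
Only U4 stuck-at-1 is consistent with every test.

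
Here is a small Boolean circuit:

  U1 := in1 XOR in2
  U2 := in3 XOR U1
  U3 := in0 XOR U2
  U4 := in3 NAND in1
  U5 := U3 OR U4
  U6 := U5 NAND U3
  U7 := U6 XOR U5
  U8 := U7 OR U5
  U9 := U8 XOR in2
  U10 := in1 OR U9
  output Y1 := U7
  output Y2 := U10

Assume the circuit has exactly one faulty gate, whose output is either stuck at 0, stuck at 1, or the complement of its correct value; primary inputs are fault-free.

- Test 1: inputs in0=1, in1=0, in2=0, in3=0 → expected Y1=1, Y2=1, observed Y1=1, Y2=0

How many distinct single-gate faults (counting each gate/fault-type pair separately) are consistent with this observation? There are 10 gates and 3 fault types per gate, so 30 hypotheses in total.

6

Fault-free: U1=0, U2=0, U3=1, U4=1, U5=1, U6=0, U7=1, U8=1, U9=1, U10=1 → Y1=1, Y2=1. Observed Y1=1, Y2=0.
  U1: none of the 3 fault types match ✗
  U2: none of the 3 fault types match ✗
  U3: none of the 3 fault types match ✗
  U4: none of the 3 fault types match ✗
  U5: none of the 3 fault types match ✗
  U6: none of the 3 fault types match ✗
  U7: none of the 3 fault types match ✗
  U8: stuck-at-0, inverted output ✓; others ✗
  U9: stuck-at-0, inverted output ✓; others ✗
  U10: stuck-at-0, inverted output ✓; others ✗
Consistent faults: {U8 stuck-at-0, U8 inverted output, U9 stuck-at-0, U9 inverted output, U10 stuck-at-0, U10 inverted output} — 6 in all.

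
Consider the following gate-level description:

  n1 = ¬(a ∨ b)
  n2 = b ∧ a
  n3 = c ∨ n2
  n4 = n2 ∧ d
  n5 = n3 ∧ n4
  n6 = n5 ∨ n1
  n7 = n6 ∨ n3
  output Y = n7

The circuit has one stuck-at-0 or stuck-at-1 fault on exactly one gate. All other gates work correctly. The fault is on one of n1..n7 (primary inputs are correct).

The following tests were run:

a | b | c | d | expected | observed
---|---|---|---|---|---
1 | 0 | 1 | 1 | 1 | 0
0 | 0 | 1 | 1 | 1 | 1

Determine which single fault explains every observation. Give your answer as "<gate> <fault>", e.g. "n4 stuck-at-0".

n3 stuck-at-0

Fault-free values for test 1 (a=1, b=0, c=1, d=1): n1=0, n2=0, n3=1, n4=0, n5=0, n6=0, n7=1, giving Y=1. Observed 0.
Test 1: faults giving observed 0 are {n3 stuck-at-0, n7 stuck-at-0}.
Test 2 (a=0, b=0, c=1, d=1): fault-free n1=1, n2=0, n3=1, n4=0, n5=0, n6=1, n7=1 → 1; observed 1. Eliminates n7 stuck-at-0.
Only n3 stuck-at-0 is consistent with every test.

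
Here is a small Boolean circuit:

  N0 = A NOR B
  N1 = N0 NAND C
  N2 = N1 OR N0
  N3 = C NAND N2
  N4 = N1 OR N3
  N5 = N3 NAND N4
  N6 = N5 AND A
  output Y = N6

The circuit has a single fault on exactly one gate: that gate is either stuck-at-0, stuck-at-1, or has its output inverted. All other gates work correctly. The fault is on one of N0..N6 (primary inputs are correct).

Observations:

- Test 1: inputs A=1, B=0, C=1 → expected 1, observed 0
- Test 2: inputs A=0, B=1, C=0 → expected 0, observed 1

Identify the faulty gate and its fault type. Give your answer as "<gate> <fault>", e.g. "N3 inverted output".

N6 inverted output

Fault-free values for test 1 (A=1, B=0, C=1): N0=0, N1=1, N2=1, N3=0, N4=1, N5=1, N6=1, giving Y=1. Observed 0.
Test 1: faults giving observed 0 are {N1 stuck-at-0, N1 inverted output, N2 stuck-at-0, N2 inverted output, N3 stuck-at-1, N3 inverted output, N5 stuck-at-0, N5 inverted output, N6 stuck-at-0, N6 inverted output}.
Test 2 (A=0, B=1, C=0): fault-free N0=0, N1=1, N2=1, N3=1, N4=1, N5=0, N6=0 → 0; observed 1. Eliminates N1 stuck-at-0, N1 inverted output, N2 stuck-at-0, N2 inverted output, N3 stuck-at-1, N3 inverted output, N5 stuck-at-0, N5 inverted output, N6 stuck-at-0.
Only N6 inverted output is consistent with every test.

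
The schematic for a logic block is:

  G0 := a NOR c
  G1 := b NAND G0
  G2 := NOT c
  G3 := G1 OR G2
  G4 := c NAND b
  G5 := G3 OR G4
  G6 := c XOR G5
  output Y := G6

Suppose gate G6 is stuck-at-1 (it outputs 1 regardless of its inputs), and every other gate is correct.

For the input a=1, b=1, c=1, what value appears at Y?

Propagate with G6 forced: G0=0, G1=1, G2=0, G3=1, G4=0, G5=1, G6=1 [stuck-at-1].
So Y = 1. (Without the fault it would be 0.)

1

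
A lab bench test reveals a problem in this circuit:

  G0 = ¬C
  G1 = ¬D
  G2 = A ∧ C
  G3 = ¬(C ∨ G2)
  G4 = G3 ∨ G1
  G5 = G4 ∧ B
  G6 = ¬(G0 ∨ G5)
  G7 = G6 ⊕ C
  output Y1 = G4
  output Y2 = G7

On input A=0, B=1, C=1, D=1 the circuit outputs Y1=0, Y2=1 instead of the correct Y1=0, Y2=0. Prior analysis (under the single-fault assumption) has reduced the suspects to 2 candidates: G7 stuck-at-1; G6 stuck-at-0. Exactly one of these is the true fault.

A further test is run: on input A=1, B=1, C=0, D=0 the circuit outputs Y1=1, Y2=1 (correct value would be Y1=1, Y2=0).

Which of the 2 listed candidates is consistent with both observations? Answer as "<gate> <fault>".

G7 stuck-at-1

Evaluate each candidate on input A=1, B=1, C=0, D=0:
  G7 stuck-at-1: G0=1, G1=1, G2=0, G3=1, G4=1, G5=1, G6=0, G7=1 [stuck-at-1] → Y1=1, Y2=1 — matches
  G6 stuck-at-0: G0=1, G1=1, G2=0, G3=1, G4=1, G5=1, G6=0 [stuck-at-0], G7=0 → Y1=1, Y2=0 — eliminated
Only G7 stuck-at-1 reproduces the observed Y1=1, Y2=1.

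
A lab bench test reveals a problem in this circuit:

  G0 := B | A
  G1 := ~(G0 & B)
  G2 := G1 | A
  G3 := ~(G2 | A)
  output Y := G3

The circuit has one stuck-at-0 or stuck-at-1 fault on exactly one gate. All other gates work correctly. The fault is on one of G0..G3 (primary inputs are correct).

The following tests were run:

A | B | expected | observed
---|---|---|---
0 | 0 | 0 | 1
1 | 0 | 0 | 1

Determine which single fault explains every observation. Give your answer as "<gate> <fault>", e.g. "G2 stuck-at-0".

Fault-free values for test 1 (A=0, B=0): G0=0, G1=1, G2=1, G3=0, giving Y=0. Observed 1.
Test 1: faults giving observed 1 are {G1 stuck-at-0, G2 stuck-at-0, G3 stuck-at-1}.
Test 2 (A=1, B=0): fault-free G0=1, G1=1, G2=1, G3=0 → 0; observed 1. Eliminates G1 stuck-at-0, G2 stuck-at-0.
Only G3 stuck-at-1 is consistent with every test.

G3 stuck-at-1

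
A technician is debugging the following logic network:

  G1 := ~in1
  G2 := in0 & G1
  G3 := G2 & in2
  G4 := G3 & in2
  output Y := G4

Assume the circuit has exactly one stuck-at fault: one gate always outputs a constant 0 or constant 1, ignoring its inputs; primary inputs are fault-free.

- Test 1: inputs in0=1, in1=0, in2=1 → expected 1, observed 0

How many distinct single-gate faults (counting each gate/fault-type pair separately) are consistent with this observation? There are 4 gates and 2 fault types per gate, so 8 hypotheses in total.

Fault-free: G1=1, G2=1, G3=1, G4=1 → 1. Observed 0.
  G1 stuck-at-0: output 0 ✓
  G1 stuck-at-1: output 1 ✗
  G2 stuck-at-0: output 0 ✓
  G2 stuck-at-1: output 1 ✗
  G3 stuck-at-0: output 0 ✓
  G3 stuck-at-1: output 1 ✗
  G4 stuck-at-0: output 0 ✓
  G4 stuck-at-1: output 1 ✗
Consistent faults: {G1 stuck-at-0, G2 stuck-at-0, G3 stuck-at-0, G4 stuck-at-0} — 4 in all.

4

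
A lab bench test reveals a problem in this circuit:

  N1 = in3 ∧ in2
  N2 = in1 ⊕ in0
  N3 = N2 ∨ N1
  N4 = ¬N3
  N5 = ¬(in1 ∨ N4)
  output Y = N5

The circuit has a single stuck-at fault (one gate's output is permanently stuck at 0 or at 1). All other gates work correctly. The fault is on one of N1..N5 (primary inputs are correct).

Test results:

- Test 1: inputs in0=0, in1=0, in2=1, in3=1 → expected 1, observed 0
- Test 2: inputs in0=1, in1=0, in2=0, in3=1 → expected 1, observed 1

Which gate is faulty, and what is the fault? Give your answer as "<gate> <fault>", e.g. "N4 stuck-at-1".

Fault-free values for test 1 (in0=0, in1=0, in2=1, in3=1): N1=1, N2=0, N3=1, N4=0, N5=1, giving Y=1. Observed 0.
Test 1: faults giving observed 0 are {N1 stuck-at-0, N3 stuck-at-0, N4 stuck-at-1, N5 stuck-at-0}.
Test 2 (in0=1, in1=0, in2=0, in3=1): fault-free N1=0, N2=1, N3=1, N4=0, N5=1 → 1; observed 1. Eliminates N3 stuck-at-0, N4 stuck-at-1, N5 stuck-at-0.
Only N1 stuck-at-0 is consistent with every test.

N1 stuck-at-0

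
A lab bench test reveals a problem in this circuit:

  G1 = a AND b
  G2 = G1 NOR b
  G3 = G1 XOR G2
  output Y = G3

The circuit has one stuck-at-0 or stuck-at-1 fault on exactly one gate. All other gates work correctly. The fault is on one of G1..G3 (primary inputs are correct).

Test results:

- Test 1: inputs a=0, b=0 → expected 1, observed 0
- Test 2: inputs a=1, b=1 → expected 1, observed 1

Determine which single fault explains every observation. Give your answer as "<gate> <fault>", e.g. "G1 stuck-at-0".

Fault-free values for test 1 (a=0, b=0): G1=0, G2=1, G3=1, giving Y=1. Observed 0.
Test 1: faults giving observed 0 are {G2 stuck-at-0, G3 stuck-at-0}.
Test 2 (a=1, b=1): fault-free G1=1, G2=0, G3=1 → 1; observed 1. Eliminates G3 stuck-at-0.
Only G2 stuck-at-0 is consistent with every test.

G2 stuck-at-0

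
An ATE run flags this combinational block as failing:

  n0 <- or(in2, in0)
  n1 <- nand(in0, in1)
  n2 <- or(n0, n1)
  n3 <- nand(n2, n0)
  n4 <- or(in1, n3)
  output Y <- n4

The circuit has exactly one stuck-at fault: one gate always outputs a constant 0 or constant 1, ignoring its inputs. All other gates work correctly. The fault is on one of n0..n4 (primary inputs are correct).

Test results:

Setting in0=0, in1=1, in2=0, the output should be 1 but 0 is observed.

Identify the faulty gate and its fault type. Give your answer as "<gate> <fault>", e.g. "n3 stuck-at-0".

n4 stuck-at-0

Fault-free values for test 1 (in0=0, in1=1, in2=0): n0=0, n1=1, n2=1, n3=1, n4=1, giving Y=1. Observed 0.
Test 1: faults giving observed 0 are {n4 stuck-at-0}.
Only n4 stuck-at-0 is consistent with every test.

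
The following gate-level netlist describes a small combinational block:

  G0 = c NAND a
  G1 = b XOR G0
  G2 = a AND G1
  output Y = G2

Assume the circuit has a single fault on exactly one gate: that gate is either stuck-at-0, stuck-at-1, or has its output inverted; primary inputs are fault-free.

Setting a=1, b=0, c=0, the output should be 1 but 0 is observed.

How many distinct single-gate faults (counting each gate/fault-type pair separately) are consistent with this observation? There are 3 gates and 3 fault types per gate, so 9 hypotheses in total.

Fault-free: G0=1, G1=1, G2=1 → 1. Observed 0.
  G0 stuck-at-0: output 0 ✓
  G0 stuck-at-1: output 1 ✗
  G0 inverted output: output 0 ✓
  G1 stuck-at-0: output 0 ✓
  G1 stuck-at-1: output 1 ✗
  G1 inverted output: output 0 ✓
  G2 stuck-at-0: output 0 ✓
  G2 stuck-at-1: output 1 ✗
  G2 inverted output: output 0 ✓
Consistent faults: {G0 stuck-at-0, G0 inverted output, G1 stuck-at-0, G1 inverted output, G2 stuck-at-0, G2 inverted output} — 6 in all.

6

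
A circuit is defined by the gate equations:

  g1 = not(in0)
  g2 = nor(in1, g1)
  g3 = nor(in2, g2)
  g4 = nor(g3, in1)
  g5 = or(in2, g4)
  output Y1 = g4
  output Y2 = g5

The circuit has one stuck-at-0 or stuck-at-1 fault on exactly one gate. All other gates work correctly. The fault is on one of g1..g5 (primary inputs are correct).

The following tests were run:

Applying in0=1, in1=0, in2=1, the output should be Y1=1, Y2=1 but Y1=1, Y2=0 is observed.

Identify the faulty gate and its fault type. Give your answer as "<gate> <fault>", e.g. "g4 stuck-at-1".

Fault-free values for test 1 (in0=1, in1=0, in2=1): g1=0, g2=1, g3=0, g4=1, g5=1, giving Y1=1, Y2=1. Observed Y1=1, Y2=0.
Test 1: faults giving observed Y1=1, Y2=0 are {g5 stuck-at-0}.
Only g5 stuck-at-0 is consistent with every test.

g5 stuck-at-0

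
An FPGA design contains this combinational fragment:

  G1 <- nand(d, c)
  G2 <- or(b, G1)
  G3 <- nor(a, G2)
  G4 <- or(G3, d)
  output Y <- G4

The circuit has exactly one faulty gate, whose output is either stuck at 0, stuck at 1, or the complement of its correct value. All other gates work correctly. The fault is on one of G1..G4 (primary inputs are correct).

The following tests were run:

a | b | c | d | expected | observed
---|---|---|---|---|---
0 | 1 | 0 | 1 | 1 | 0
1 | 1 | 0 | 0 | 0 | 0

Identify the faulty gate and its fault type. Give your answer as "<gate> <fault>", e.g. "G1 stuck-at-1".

G4 stuck-at-0

Fault-free values for test 1 (a=0, b=1, c=0, d=1): G1=1, G2=1, G3=0, G4=1, giving Y=1. Observed 0.
Test 1: faults giving observed 0 are {G4 stuck-at-0, G4 inverted output}.
Test 2 (a=1, b=1, c=0, d=0): fault-free G1=1, G2=1, G3=0, G4=0 → 0; observed 0. Eliminates G4 inverted output.
Only G4 stuck-at-0 is consistent with every test.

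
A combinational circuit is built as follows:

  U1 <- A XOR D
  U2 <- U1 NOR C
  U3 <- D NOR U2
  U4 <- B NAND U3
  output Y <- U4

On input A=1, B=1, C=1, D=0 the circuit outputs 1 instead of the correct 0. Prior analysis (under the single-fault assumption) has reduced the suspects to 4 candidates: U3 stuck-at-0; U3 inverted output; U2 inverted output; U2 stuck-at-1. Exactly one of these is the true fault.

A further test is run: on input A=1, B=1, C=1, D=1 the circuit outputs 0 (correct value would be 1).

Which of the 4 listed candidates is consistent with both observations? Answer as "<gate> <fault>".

U3 inverted output

Evaluate each candidate on input A=1, B=1, C=1, D=1:
  U3 stuck-at-0: U1=0, U2=0, U3=0 [stuck-at-0], U4=1 → 1 — eliminated
  U3 inverted output: U1=0, U2=0, U3=1 [inverted output], U4=0 → 0 — matches
  U2 inverted output: U1=0, U2=1 [inverted output], U3=0, U4=1 → 1 — eliminated
  U2 stuck-at-1: U1=0, U2=1 [stuck-at-1], U3=0, U4=1 → 1 — eliminated
Only U3 inverted output reproduces the observed 0.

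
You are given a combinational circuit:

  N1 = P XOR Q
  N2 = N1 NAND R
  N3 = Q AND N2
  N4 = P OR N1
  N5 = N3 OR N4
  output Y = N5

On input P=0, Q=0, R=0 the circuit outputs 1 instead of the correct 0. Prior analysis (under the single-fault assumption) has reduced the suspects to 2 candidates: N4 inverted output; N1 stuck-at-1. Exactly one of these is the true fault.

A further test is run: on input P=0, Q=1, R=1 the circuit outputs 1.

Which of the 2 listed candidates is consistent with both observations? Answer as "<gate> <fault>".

N1 stuck-at-1

Evaluate each candidate on input P=0, Q=1, R=1:
  N4 inverted output: N1=1, N2=0, N3=0, N4=0 [inverted output], N5=0 → 0 — eliminated
  N1 stuck-at-1: N1=1 [stuck-at-1], N2=0, N3=0, N4=1, N5=1 → 1 — matches
Only N1 stuck-at-1 reproduces the observed 1.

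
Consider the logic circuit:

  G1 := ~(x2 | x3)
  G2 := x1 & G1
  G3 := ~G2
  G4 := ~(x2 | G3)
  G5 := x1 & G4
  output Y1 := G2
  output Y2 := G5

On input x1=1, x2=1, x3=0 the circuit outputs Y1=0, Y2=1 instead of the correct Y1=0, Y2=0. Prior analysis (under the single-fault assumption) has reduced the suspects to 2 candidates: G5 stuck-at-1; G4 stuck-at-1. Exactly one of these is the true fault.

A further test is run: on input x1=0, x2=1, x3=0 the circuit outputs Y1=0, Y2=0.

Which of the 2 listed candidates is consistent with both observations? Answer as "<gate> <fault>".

Evaluate each candidate on input x1=0, x2=1, x3=0:
  G5 stuck-at-1: G1=0, G2=0, G3=1, G4=0, G5=1 [stuck-at-1] → Y1=0, Y2=1 — eliminated
  G4 stuck-at-1: G1=0, G2=0, G3=1, G4=1 [stuck-at-1], G5=0 → Y1=0, Y2=0 — matches
Only G4 stuck-at-1 reproduces the observed Y1=0, Y2=0.

G4 stuck-at-1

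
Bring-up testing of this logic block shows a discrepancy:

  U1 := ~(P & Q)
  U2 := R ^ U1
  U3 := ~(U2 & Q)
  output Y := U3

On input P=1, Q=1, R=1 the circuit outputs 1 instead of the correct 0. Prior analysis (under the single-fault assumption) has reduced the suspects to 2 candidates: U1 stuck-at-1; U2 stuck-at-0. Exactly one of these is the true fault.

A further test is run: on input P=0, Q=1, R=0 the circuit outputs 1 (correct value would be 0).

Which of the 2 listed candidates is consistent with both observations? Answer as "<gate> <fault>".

U2 stuck-at-0

Evaluate each candidate on input P=0, Q=1, R=0:
  U1 stuck-at-1: U1=1 [stuck-at-1], U2=1, U3=0 → 0 — eliminated
  U2 stuck-at-0: U1=1, U2=0 [stuck-at-0], U3=1 → 1 — matches
Only U2 stuck-at-0 reproduces the observed 1.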